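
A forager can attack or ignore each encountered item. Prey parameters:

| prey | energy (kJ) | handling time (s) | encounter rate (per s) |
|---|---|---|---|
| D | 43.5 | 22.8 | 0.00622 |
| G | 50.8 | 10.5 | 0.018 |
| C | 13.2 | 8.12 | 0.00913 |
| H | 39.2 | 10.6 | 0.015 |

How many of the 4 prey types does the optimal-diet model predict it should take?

E/h in descending order: G 4.84, H 3.7, D 1.91, C 1.63 kJ/s. The optimal diet is the largest prefix of this list for which every included type satisfies E_i/h_i > R on the types above it.
Rate on top 1: 0.769. H: 3.7 > 0.769 → include.
Rate on top 2: 1.115. D: 1.91 > 1.115 → include.
Rate on top 3: 1.19. C: 1.63 > 1.19 → include.
Optimal diet: G, H, D, C — 4 of 4 types.

4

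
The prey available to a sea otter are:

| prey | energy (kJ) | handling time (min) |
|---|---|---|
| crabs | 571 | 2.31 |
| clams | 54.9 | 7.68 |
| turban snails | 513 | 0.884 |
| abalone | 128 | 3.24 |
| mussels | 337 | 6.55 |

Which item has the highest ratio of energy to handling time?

In descending order of E/h:
turban snails: 513/0.884 = 580 kJ/min
crabs: 571/2.31 = 247 kJ/min
mussels: 337/6.55 = 51.5 kJ/min
abalone: 128/3.24 = 39.5 kJ/min
clams: 54.9/7.68 = 7.15 kJ/min

turban snails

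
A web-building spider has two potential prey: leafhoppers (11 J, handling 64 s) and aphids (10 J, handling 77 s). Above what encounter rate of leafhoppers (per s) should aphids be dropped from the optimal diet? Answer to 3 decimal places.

Drop aphids once their profitability E₂/h₂ falls below the rate achievable on leafhoppers alone: E₂/h₂ = λE₁/(1 + λh₁).
Solve for λ: λE₁h₂ = E₂(1 + λh₁) → λ(E₁h₂ − E₂h₁) = E₂ → λ = E₂/(E₁h₂ − E₂h₁).
λ = 10/(11×77 − 10×64) = 10/207 = 0.04831 per s.

0.048 per s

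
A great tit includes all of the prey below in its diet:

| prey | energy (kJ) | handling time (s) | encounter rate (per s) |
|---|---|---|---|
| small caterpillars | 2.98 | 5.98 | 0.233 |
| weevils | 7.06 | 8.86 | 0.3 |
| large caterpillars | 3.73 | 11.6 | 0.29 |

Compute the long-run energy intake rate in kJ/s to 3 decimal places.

R = Σλ_iE_i / (1 + Σλ_ih_i)
Numerator: 0.233×2.98 + 0.3×7.06 + 0.29×3.73 = 3.894
Denominator: 1 + 0.233×5.98 + 0.3×8.86 + 0.29×11.6 = 8.415
R = 3.894/8.415 = 0.4627 kJ/s

0.463 kJ/s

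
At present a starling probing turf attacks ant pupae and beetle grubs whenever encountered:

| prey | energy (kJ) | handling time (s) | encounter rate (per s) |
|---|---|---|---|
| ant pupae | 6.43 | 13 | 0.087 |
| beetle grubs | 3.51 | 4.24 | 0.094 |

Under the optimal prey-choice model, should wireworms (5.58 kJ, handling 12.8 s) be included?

Intake rate on the current diet: R = (0.087×6.43 + 0.094×3.51) / (1 + 0.087×13 + 0.094×4.24) = 0.8893/2.53 = 0.3516 kJ/s.
wireworms: E/h = 5.58/12.8 = 0.4359 kJ/s.
Since 0.4359 > R, including wireworms increases the long-run rate.

Yes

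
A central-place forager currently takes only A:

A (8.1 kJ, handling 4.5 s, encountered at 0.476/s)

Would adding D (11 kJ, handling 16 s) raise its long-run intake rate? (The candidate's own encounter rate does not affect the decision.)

No

On A alone, R = ΣλE/(1+Σλh) = 3.856/3.142 = 1.227 kJ/s.
Profitability of D: 11/16 = 0.6875 kJ/s.
0.6875 < 1.227, so adding D would lower the average — exclude it.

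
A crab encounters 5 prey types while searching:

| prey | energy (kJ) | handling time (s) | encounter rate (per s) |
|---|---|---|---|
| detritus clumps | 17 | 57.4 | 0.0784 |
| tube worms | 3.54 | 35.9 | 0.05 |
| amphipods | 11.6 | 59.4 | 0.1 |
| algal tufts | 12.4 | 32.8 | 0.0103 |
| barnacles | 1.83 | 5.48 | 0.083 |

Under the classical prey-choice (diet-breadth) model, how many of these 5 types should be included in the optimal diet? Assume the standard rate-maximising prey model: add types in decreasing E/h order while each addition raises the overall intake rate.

Profitabilities (E/h, kJ/s): algal tufts 0.378, barnacles 0.334, detritus clumps 0.296, amphipods 0.195, tube worms 0.0986. Add prey in this order while the next type's profitability exceeds the intake rate on those already taken.
Rate on top 1: 0.09547. barnacles: 0.334 > 0.09547 → include.
Rate on top 2: 0.156. detritus clumps: 0.296 > 0.156 → include.
Rate on top 3: 0.2562. amphipods: 0.195 < 0.2562 → exclude; stop.
Optimal diet: algal tufts, barnacles, detritus clumps — 3 of 5 types.

3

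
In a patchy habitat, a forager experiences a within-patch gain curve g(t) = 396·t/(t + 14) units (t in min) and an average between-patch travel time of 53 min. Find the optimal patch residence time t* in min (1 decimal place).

27.2 min

Optimal t* satisfies g'(t*) = g(t*)/(T + t*).
g'(t) = 396·14/(t + 14)². Setting 396·14/(t+14)² = 396t/[(t+14)(53+t)] gives 14(53+t) = t(t+14), so t² = 14×53 = 742.
t* = √742 = 27.24 min.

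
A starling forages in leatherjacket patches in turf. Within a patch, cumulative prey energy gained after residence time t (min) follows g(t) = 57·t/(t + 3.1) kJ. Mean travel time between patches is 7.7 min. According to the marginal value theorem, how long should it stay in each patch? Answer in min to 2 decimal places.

Optimal t* satisfies g'(t*) = g(t*)/(T + t*).
g'(t) = 57·3.1/(t + 3.1)². Setting 57·3.1/(t+3.1)² = 57t/[(t+3.1)(7.7+t)] gives 3.1(7.7+t) = t(t+3.1), so t² = 3.1×7.7 = 23.87.
t* = √23.87 = 4.886 min.

4.89 min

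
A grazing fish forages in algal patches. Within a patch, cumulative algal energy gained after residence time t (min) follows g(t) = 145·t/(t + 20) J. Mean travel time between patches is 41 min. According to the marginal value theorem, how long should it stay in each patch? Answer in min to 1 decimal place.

Maximise g(t)/(T+t): set derivative to zero → g'(t)(T+t) = g(t).
g'(t) = 145·20/(t + 20)². Setting 145·20/(t+20)² = 145t/[(t+20)(41+t)] gives 20(41+t) = t(t+20), so t² = 20×41 = 820.
t* = √820 = 28.64 min.

28.6 min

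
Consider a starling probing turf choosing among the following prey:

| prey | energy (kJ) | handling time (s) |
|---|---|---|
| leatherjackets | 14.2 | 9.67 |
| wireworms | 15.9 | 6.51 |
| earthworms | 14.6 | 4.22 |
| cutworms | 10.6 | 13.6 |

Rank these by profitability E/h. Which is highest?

Profitability E/h (kJ/s): leatherjackets = 14.2/9.67 = 1.47, wireworms = 15.9/6.51 = 2.44, earthworms = 14.6/4.22 = 3.46, cutworms = 10.6/13.6 = 0.779.
Ranked: earthworms > wireworms > leatherjackets > cutworms.

earthworms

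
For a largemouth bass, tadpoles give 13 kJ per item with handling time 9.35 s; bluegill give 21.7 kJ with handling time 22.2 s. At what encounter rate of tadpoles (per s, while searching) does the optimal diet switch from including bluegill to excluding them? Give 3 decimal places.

Drop bluegill once their profitability E₂/h₂ falls below the rate achievable on tadpoles alone: E₂/h₂ = λE₁/(1 + λh₁).
Solve for λ: λE₁h₂ = E₂(1 + λh₁) → λ(E₁h₂ − E₂h₁) = E₂ → λ = E₂/(E₁h₂ − E₂h₁).
λ = 21.7/(13×22.2 − 21.7×9.35) = 21.7/85.7 = 0.2532 per s.

0.253 per s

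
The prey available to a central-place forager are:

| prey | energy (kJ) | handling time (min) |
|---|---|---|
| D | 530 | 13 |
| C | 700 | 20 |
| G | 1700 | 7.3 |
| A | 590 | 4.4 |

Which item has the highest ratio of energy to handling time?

G

Profitability E/h (kJ/min): D = 530/13 = 40.8, C = 700/20 = 35, G = 1700/7.3 = 233, A = 590/4.4 = 134.
Ranked: G > A > D > C.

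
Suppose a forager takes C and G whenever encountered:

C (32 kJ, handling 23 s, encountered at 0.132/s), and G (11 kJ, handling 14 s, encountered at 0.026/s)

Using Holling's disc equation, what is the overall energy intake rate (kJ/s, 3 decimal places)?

1.025 kJ/s

R = (0.132×32 + 0.026×11) / (1 + 0.132×23 + 0.026×14) = 4.51/4.4 = 1.025 kJ/s.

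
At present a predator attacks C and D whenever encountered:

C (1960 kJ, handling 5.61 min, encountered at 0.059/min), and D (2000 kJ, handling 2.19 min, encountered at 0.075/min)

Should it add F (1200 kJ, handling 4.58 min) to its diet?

Yes

On C and D alone, R = ΣλE/(1+Σλh) = 265.6/1.495 = 177.7 kJ/min.
Profitability of F: 1200/4.58 = 262 kJ/min.
Since 262 > R, including F increases the long-run rate.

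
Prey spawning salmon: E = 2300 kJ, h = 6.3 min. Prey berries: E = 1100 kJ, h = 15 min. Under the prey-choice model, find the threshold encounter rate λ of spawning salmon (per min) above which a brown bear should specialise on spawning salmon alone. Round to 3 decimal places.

0.040 per min

At the threshold, the rate on spawning salmon alone equals the profitability of berries: λ·2300/(1 + λ·6.3) = 1100/15 = 73.33.
Rearranging, λ(2300 − 73.33×6.3) = 73.33, so λ = 73.33/1838 = 0.0399 per min.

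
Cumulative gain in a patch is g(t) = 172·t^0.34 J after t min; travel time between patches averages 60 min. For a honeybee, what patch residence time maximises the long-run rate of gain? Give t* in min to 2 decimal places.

Maximise g(t)/(T+t): set derivative to zero → g'(t)(T+t) = g(t).
g'(t) = 0.34·172·t^-0.66. Setting 0.34·172·t^-0.66 = 172·t^0.34/(60+t) gives 0.34(60+t) = t, so 0.66·t = 0.34×60.
t* = 0.34×60/0.66 = 30.91 min.

30.91 min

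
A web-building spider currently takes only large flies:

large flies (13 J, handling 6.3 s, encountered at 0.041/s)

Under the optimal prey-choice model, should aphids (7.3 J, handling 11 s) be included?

Yes

On large flies alone, R = ΣλE/(1+Σλh) = 0.533/1.258 = 0.4236 J/s.
aphids: E/h = 7.3/11 = 0.6636 J/s.
0.6636 > 0.4236, so adding aphids raises the average — include it.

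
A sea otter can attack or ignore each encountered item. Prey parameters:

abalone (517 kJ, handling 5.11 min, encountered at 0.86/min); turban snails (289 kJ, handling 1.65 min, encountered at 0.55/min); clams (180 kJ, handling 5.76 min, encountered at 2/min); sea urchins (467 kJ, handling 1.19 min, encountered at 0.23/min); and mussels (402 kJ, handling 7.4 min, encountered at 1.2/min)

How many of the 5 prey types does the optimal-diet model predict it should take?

2

Profitabilities (E/h, kJ/min): sea urchins 392, turban snails 175, abalone 101, mussels 54.3, clams 31.2. Add prey in this order while the next type's profitability exceeds the intake rate on those already taken.
Rate on top 1: 84.33. turban snails: 175 > 84.33 → include.
Rate on top 2: 122.1. abalone: 101 < 122.1 → exclude; stop.
Optimal diet: sea urchins, turban snails — 2 of 5 types.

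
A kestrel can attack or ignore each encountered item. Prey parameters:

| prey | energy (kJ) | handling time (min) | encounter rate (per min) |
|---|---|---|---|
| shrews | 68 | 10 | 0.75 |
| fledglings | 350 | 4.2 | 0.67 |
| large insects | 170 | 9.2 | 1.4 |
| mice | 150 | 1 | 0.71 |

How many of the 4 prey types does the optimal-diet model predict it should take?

E/h in descending order: mice 150, fledglings 83.3, large insects 18.5, shrews 6.8 kJ/min. The optimal diet is the largest prefix of this list for which every included type satisfies E_i/h_i > R on the types above it.
Rate on top 1: 62.28. fledglings: 83.3 > 62.28 → include.
Rate on top 2: 75.38. large insects: 18.5 < 75.38 → exclude; stop.
Optimal diet: mice, fledglings — 2 of 4 types.

2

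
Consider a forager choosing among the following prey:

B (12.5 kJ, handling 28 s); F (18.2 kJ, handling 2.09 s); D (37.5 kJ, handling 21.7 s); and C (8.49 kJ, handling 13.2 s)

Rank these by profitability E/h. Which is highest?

F

In descending order of E/h:
F: 18.2/2.09 = 8.71 kJ/s
D: 37.5/21.7 = 1.73 kJ/s
C: 8.49/13.2 = 0.643 kJ/s
B: 12.5/28 = 0.446 kJ/s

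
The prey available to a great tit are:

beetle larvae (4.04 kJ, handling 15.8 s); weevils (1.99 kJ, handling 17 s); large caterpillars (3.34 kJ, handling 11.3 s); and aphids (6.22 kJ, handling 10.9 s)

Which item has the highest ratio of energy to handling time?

aphids

In descending order of E/h:
aphids: 6.22/10.9 = 0.571 kJ/s
large caterpillars: 3.34/11.3 = 0.296 kJ/s
beetle larvae: 4.04/15.8 = 0.256 kJ/s
weevils: 1.99/17 = 0.117 kJ/s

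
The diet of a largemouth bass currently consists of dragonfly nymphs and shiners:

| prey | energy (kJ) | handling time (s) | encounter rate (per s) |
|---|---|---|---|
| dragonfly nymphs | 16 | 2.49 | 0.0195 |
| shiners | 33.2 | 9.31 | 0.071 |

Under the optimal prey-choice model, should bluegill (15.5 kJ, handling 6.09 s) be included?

Yes

Current rate: (0.0195×16 + 0.071×33.2)/(1 + 0.0195×2.49 + 0.071×9.31) = 1.561 kJ/s.
bluegill: E/h = 15.5/6.09 = 2.545 kJ/s.
2.545 > 1.561, so adding bluegill raises the average — include it.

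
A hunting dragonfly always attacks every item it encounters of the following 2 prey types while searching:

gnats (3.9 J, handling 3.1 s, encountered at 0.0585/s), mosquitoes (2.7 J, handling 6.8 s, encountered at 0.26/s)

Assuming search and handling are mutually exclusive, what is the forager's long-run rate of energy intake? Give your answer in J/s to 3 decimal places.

R = Σλ_iE_i / (1 + Σλ_ih_i)
Numerator: 0.0585×3.9 + 0.26×2.7 = 0.9302
Denominator: 1 + 0.0585×3.1 + 0.26×6.8 = 2.949
R = 0.9302/2.949 = 0.3154 J/s

0.315 J/s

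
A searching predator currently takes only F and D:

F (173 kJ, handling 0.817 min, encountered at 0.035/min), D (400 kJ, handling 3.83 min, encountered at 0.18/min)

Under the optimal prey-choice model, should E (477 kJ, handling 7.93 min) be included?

On F and D alone, R = ΣλE/(1+Σλh) = 78.06/1.718 = 45.43 kJ/min.
E: E/h = 477/7.93 = 60.15 kJ/min.
60.15 > 45.43, so adding E raises the average — include it.

Yes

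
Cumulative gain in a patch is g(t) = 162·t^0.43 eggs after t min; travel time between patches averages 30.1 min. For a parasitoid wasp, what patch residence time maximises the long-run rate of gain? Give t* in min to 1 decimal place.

Optimal t* satisfies g'(t*) = g(t*)/(T + t*).
g'(t) = 0.43·162·t^-0.57. Setting 0.43·162·t^-0.57 = 162·t^0.43/(30.1+t) gives 0.43(30.1+t) = t, so 0.57·t = 0.43×30.1.
t* = 0.43×30.1/0.57 = 22.71 min.

22.7 min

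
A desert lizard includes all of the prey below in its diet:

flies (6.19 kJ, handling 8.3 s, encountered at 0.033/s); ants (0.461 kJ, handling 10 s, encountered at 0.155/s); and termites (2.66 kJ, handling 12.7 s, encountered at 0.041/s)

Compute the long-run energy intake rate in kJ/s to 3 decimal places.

0.115 kJ/s

Energy encountered per unit search time: 0.033×6.19 + 0.155×0.461 + 0.041×2.66 = 0.3848 kJ/s.
Handling time per unit search time: 0.033×8.3 + 0.155×10 + 0.041×12.7 = 2.345.
Rate = 0.3848/(1 + 2.345) = 0.115 kJ/s.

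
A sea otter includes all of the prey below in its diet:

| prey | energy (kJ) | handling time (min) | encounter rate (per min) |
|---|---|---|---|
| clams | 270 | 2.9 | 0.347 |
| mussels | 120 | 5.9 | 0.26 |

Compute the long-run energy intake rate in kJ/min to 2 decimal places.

35.28 kJ/min

R = Σλ_iE_i / (1 + Σλ_ih_i)
Numerator: 0.347×270 + 0.26×120 = 124.9
Denominator: 1 + 0.347×2.9 + 0.26×5.9 = 3.54
R = 124.9/3.54 = 35.28 kJ/min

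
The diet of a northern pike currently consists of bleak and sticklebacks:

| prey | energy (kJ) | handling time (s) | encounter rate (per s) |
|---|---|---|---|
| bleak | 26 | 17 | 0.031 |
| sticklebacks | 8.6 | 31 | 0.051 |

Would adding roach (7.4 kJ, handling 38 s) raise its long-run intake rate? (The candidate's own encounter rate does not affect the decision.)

On bleak and sticklebacks alone, R = ΣλE/(1+Σλh) = 1.245/3.108 = 0.4005 kJ/s.
roach: E/h = 7.4/38 = 0.1947 kJ/s.
Since 0.1947 < R, time spent handling roach is better spent searching.

No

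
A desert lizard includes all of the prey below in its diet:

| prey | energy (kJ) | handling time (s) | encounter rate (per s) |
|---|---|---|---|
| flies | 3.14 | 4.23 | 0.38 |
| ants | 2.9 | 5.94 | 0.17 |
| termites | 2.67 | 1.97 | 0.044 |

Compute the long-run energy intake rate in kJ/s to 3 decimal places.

0.487 kJ/s

Energy encountered per unit search time: 0.38×3.14 + 0.17×2.9 + 0.044×2.67 = 1.804 kJ/s.
Handling time per unit search time: 0.38×4.23 + 0.17×5.94 + 0.044×1.97 = 2.704.
Rate = 1.804/(1 + 2.704) = 0.487 kJ/s.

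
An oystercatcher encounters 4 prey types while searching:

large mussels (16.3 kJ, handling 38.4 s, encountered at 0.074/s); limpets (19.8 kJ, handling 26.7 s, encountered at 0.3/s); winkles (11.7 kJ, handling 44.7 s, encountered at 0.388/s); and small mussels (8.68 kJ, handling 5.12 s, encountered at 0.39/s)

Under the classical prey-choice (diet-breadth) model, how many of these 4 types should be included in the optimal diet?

1

Profitabilities (E/h, kJ/s): small mussels 1.7, limpets 0.742, large mussels 0.424, winkles 0.262. Add prey in this order while the next type's profitability exceeds the intake rate on those already taken.
Rate on top 1: 1.13. limpets: 0.742 < 1.13 → exclude; stop.
Optimal diet: small mussels — 1 of 4 types.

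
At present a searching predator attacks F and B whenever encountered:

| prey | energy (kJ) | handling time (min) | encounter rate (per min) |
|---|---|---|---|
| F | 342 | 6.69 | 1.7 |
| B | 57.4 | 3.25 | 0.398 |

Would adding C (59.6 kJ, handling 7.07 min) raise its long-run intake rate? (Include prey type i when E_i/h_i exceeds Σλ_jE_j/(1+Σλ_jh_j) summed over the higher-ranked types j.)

No

Intake rate on the current diet: R = (1.7×342 + 0.398×57.4) / (1 + 1.7×6.69 + 0.398×3.25) = 604.2/13.67 = 44.21 kJ/min.
Profitability of C: 59.6/7.07 = 8.43 kJ/min.
Since 8.43 < R, time spent handling C is better spent searching.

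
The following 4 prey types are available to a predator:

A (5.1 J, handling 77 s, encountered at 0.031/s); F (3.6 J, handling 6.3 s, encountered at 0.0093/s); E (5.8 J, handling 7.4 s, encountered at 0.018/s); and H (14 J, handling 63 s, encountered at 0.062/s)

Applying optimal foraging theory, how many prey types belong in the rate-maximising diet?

3

E/h in descending order: E 0.784, F 0.571, H 0.222, A 0.0662 J/s. The optimal diet is the largest prefix of this list for which every included type satisfies E_i/h_i > R on the types above it.
Rate on top 1: 0.09213. F: 0.571 > 0.09213 → include.
Rate on top 2: 0.1157. H: 0.222 > 0.1157 → include.
Rate on top 3: 0.1973. A: 0.0662 < 0.1973 → exclude; stop.
Optimal diet: E, F, H — 3 of 4 types.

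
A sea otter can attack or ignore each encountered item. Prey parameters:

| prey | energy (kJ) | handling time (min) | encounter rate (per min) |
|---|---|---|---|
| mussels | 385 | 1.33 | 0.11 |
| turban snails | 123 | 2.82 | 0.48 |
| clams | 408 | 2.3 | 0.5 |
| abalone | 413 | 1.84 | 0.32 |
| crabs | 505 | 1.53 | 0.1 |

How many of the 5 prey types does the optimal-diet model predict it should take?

Profitabilities (E/h, kJ/min): crabs 330, mussels 289, abalone 224, clams 177, turban snails 43.6. Add prey in this order while the next type's profitability exceeds the intake rate on those already taken.
Rate on top 1: 43.8. mussels: 289 > 43.8 → include.
Rate on top 2: 71.46. abalone: 224 > 71.46 → include.
Rate on top 3: 119.2. clams: 177 > 119.2 → include.
Rate on top 4: 141.2. turban snails: 43.6 < 141.2 → exclude; stop.
Optimal diet: crabs, mussels, abalone, clams — 4 of 5 types.

4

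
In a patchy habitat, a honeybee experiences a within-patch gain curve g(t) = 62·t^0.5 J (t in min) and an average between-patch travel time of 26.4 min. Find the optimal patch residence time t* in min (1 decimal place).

26.4 min

Maximise g(t)/(T+t): set derivative to zero → g'(t)(T+t) = g(t).
g'(t) = 0.5·62·t^-0.5. Setting 0.5·62·t^-0.5 = 62·t^0.5/(26.4+t) gives 0.5(26.4+t) = t, so 0.50·t = 0.5×26.4.
t* = 0.5×26.4/0.50 = 26.4 min.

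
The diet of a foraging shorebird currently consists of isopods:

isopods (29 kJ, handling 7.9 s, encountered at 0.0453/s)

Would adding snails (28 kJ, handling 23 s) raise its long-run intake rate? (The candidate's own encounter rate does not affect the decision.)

Yes

On isopods alone, R = ΣλE/(1+Σλh) = 1.314/1.358 = 0.9675 kJ/s.
Profitability of snails: 28/23 = 1.217 kJ/s.
Since 1.217 > R, including snails increases the long-run rate.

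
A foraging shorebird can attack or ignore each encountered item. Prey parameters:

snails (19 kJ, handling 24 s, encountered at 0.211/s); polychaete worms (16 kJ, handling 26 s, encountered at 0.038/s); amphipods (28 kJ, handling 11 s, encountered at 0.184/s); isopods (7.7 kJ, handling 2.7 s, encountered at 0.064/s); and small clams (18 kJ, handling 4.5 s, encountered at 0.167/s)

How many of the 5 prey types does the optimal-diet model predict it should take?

3

Rank by E/h (kJ/s): small clams 4, isopods 2.85, amphipods 2.55, snails 0.792, polychaete worms 0.615. Include each in turn until the next type's E/h falls below the running intake rate.
Rate on top 1: 1.716. isopods: 2.85 > 1.716 → include.
Rate on top 2: 1.818. amphipods: 2.55 > 1.818 → include.
Rate on top 3: 2.191. snails: 0.792 < 2.191 → exclude; stop.
Optimal diet: small clams, isopods, amphipods — 3 of 5 types.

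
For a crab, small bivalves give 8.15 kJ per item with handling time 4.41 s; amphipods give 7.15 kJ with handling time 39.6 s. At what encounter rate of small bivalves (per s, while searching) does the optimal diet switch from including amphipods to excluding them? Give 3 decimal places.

The zero-one rule: include amphipods iff E₂/h₂ > λE₁/(1+λh₁). Equality gives the switch point.
λE₁h₂ = E₂ + λE₂h₁ ⇒ λ = E₂/(E₁h₂ − E₂h₁) = 7.15/(322.7 − 31.53) = 0.02455 per s.

0.025 per s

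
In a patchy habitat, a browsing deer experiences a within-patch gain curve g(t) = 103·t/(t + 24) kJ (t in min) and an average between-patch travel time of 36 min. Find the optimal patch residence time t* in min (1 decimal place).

29.4 min

Maximise g(t)/(T+t): set derivative to zero → g'(t)(T+t) = g(t).
g'(t) = 103·24/(t + 24)². Setting 103·24/(t+24)² = 103t/[(t+24)(36+t)] gives 24(36+t) = t(t+24), so t² = 24×36 = 864.
t* = √864 = 29.39 min.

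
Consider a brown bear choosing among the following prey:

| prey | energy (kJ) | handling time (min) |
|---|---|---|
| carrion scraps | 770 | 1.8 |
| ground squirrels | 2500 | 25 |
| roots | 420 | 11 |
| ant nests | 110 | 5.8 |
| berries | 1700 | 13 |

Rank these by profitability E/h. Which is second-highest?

Profitability E/h (kJ/min): carrion scraps = 770/1.8 = 428, ground squirrels = 2500/25 = 100, roots = 420/11 = 38.2, ant nests = 110/5.8 = 19, berries = 1700/13 = 131.
Ranked: carrion scraps > berries > ground squirrels > roots > ant nests.

berries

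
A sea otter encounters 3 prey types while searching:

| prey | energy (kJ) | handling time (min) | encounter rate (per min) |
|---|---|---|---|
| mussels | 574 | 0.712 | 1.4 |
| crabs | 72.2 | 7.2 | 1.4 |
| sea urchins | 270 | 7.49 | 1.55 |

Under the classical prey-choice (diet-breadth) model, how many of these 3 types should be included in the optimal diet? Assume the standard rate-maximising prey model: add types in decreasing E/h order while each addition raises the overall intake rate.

Rank by E/h (kJ/min): mussels 806, sea urchins 36, crabs 10. Include each in turn until the next type's E/h falls below the running intake rate.
Rate on top 1: 402.4. sea urchins: 36 < 402.4 → exclude; stop.
Optimal diet: mussels — 1 of 3 types.

1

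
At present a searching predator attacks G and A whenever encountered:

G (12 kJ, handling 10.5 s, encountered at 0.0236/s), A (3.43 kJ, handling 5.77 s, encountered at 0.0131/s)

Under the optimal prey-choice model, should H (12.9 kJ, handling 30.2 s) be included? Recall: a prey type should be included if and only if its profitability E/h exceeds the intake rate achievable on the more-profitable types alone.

Yes

On G and A alone, R = ΣλE/(1+Σλh) = 0.3281/1.323 = 0.2479 kJ/s.
Profitability of H: 12.9/30.2 = 0.4272 kJ/s.
Since 0.4272 > R, including H increases the long-run rate.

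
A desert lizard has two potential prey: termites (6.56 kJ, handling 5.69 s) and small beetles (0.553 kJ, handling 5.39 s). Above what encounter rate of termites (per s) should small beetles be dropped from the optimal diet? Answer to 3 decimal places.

0.017 per s

At the threshold, the rate on termites alone equals the profitability of small beetles: λ·6.56/(1 + λ·5.69) = 0.553/5.39 = 0.1026.
Rearranging, λ(6.56 − 0.1026×5.69) = 0.1026, so λ = 0.1026/5.976 = 0.01717 per s.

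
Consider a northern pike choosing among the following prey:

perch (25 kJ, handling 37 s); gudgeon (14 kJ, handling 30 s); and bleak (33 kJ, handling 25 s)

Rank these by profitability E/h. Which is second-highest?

In descending order of E/h:
bleak: 33/25 = 1.32 kJ/s
perch: 25/37 = 0.676 kJ/s
gudgeon: 14/30 = 0.467 kJ/s

perch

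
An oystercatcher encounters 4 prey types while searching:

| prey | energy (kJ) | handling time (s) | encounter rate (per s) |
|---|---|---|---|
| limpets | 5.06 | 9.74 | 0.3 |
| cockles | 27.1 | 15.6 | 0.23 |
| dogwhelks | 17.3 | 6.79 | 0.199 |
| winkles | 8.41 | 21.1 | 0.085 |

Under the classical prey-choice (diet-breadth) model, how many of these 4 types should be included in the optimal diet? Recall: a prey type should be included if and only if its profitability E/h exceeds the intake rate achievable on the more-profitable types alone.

E/h in descending order: dogwhelks 2.55, cockles 1.74, limpets 0.52, winkles 0.399 kJ/s. The optimal diet is the largest prefix of this list for which every included type satisfies E_i/h_i > R on the types above it.
Rate on top 1: 1.464. cockles: 1.74 > 1.464 → include.
Rate on top 2: 1.629. limpets: 0.52 < 1.629 → exclude; stop.
Optimal diet: dogwhelks, cockles — 2 of 4 types.

2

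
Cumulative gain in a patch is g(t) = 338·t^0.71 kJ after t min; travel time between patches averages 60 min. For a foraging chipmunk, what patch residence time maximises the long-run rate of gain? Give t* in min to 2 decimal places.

Optimal t* satisfies g'(t*) = g(t*)/(T + t*).
g'(t) = 0.71·338·t^-0.29. Setting 0.71·338·t^-0.29 = 338·t^0.71/(60+t) gives 0.71(60+t) = t, so 0.29·t = 0.71×60.
t* = 0.71×60/0.29 = 146.9 min.

146.90 min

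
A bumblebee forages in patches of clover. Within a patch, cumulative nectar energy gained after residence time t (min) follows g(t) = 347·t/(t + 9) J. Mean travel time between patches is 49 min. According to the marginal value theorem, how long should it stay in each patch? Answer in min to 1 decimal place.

Optimal t* satisfies g'(t*) = g(t*)/(T + t*).
g'(t) = 347·9/(t + 9)². Setting 347·9/(t+9)² = 347t/[(t+9)(49+t)] gives 9(49+t) = t(t+9), so t² = 9×49 = 441.
t* = √441 = 21 min.

21.0 min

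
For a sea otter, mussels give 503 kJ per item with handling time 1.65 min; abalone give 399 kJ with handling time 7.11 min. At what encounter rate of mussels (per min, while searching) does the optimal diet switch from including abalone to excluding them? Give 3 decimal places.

0.137 per min

At the threshold, the rate on mussels alone equals the profitability of abalone: λ·503/(1 + λ·1.65) = 399/7.11 = 56.12.
Rearranging, λ(503 − 56.12×1.65) = 56.12, so λ = 56.12/410.4 = 0.1367 per min.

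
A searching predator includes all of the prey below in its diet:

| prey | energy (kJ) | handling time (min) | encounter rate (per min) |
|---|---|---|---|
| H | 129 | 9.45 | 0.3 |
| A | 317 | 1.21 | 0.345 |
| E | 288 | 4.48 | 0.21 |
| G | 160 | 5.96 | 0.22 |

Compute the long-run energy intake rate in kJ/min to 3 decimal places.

Energy encountered per unit search time: 0.3×129 + 0.345×317 + 0.21×288 + 0.22×160 = 243.7 kJ/min.
Handling time per unit search time: 0.3×9.45 + 0.345×1.21 + 0.21×4.48 + 0.22×5.96 = 5.504.
Rate = 243.7/(1 + 5.504) = 37.47 kJ/min.

37.474 kJ/min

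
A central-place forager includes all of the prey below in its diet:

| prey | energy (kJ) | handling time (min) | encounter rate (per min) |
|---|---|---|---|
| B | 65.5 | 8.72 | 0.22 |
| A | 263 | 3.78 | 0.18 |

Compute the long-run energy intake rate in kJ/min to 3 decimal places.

17.158 kJ/min

Energy encountered per unit search time: 0.22×65.5 + 0.18×263 = 61.75 kJ/min.
Handling time per unit search time: 0.22×8.72 + 0.18×3.78 = 2.599.
Rate = 61.75/(1 + 2.599) = 17.16 kJ/min.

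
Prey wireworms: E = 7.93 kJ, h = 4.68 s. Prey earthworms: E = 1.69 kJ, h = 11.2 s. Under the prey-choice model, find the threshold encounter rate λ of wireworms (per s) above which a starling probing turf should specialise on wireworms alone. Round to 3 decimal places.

0.021 per s

The zero-one rule: include earthworms iff E₂/h₂ > λE₁/(1+λh₁). Equality gives the switch point.
λE₁h₂ = E₂ + λE₂h₁ ⇒ λ = E₂/(E₁h₂ − E₂h₁) = 1.69/(88.82 − 7.909) = 0.02089 per s.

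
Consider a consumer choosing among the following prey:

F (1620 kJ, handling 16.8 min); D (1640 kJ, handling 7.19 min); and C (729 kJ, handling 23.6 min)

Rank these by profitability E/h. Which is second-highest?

Profitability E/h (kJ/min): F = 1620/16.8 = 96.4, D = 1640/7.19 = 228, C = 729/23.6 = 30.9.
Ranked: D > F > C.

F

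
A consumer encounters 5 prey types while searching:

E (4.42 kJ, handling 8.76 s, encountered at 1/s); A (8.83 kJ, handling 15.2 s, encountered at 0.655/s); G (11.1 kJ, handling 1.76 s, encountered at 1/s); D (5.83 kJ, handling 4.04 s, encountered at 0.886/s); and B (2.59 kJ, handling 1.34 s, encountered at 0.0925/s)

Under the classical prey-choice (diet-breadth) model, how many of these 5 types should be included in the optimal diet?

1

E/h in descending order: G 6.31, B 1.93, D 1.44, A 0.581, E 0.505 kJ/s. The optimal diet is the largest prefix of this list for which every included type satisfies E_i/h_i > R on the types above it.
Rate on top 1: 4.022. B: 1.93 < 4.022 → exclude; stop.
Optimal diet: G — 1 of 5 types.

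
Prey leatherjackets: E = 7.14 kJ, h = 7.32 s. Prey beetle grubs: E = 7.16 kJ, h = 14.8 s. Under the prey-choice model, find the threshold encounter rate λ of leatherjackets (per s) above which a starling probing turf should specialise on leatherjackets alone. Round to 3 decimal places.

At the threshold, the rate on leatherjackets alone equals the profitability of beetle grubs: λ·7.14/(1 + λ·7.32) = 7.16/14.8 = 0.4838.
Rearranging, λ(7.14 − 0.4838×7.32) = 0.4838, so λ = 0.4838/3.599 = 0.1344 per s.

0.134 per s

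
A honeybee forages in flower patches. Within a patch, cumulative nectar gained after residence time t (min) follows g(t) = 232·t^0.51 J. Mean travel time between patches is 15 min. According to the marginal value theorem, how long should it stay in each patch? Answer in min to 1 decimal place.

Maximise g(t)/(T+t): set derivative to zero → g'(t)(T+t) = g(t).
g'(t) = 0.51·232·t^-0.49. Setting 0.51·232·t^-0.49 = 232·t^0.51/(15+t) gives 0.51(15+t) = t, so 0.49·t = 0.51×15.
t* = 0.51×15/0.49 = 15.61 min.

15.6 min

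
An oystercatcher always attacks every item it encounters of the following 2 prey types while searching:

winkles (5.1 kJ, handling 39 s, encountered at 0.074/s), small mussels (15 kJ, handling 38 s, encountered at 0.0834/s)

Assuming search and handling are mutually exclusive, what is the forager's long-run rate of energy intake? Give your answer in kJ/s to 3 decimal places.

0.231 kJ/s

R = (0.074×5.1 + 0.0834×15) / (1 + 0.074×39 + 0.0834×38) = 1.628/7.055 = 0.2308 kJ/s.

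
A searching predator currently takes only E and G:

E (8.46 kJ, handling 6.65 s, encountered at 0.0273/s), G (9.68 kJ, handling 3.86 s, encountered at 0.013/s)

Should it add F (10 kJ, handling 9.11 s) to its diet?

Yes

On E and G alone, R = ΣλE/(1+Σλh) = 0.3568/1.232 = 0.2897 kJ/s.
Profitability of F: 10/9.11 = 1.098 kJ/s.
Since 1.098 > R, including F increases the long-run rate.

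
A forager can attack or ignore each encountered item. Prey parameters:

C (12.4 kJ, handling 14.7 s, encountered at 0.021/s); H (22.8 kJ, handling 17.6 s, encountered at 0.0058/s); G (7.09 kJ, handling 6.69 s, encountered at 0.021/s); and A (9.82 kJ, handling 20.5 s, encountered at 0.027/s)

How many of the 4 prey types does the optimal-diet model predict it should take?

4

E/h in descending order: H 1.3, G 1.06, C 0.844, A 0.479 kJ/s. The optimal diet is the largest prefix of this list for which every included type satisfies E_i/h_i > R on the types above it.
Rate on top 1: 0.12. G: 1.06 > 0.12 → include.
Rate on top 2: 0.2262. C: 0.844 > 0.2262 → include.
Rate on top 3: 0.3491. A: 0.479 > 0.3491 → include.
Optimal diet: H, G, C, A — 4 of 4 types.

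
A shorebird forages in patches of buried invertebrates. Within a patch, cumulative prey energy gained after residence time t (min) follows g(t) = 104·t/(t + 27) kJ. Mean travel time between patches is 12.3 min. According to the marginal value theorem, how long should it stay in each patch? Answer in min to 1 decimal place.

Maximise g(t)/(T+t): set derivative to zero → g'(t)(T+t) = g(t).
g'(t) = 104·27/(t + 27)². Setting 104·27/(t+27)² = 104t/[(t+27)(12.3+t)] gives 27(12.3+t) = t(t+27), so t² = 27×12.3 = 332.1.
t* = √332.1 = 18.22 min.

18.2 min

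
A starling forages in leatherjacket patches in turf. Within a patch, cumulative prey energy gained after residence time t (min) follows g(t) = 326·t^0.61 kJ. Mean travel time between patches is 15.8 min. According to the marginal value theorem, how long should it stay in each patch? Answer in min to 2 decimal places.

24.71 min

Maximise g(t)/(T+t): set derivative to zero → g'(t)(T+t) = g(t).
g'(t) = 0.61·326·t^-0.39. Setting 0.61·326·t^-0.39 = 326·t^0.61/(15.8+t) gives 0.61(15.8+t) = t, so 0.39·t = 0.61×15.8.
t* = 0.61×15.8/0.39 = 24.71 min.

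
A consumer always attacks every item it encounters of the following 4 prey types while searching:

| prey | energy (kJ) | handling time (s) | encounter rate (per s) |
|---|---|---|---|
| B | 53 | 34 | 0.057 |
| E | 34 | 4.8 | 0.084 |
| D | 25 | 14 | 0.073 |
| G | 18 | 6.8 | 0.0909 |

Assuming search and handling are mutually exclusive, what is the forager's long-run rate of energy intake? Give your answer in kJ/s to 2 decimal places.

R = (0.057×53 + 0.084×34 + 0.073×25 + 0.0909×18) / (1 + 0.057×34 + 0.084×4.8 + 0.073×14 + 0.0909×6.8) = 9.338/4.981 = 1.875 kJ/s.

1.87 kJ/s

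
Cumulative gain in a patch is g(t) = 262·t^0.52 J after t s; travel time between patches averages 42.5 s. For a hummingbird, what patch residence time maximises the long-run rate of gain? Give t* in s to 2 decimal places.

Maximise g(t)/(T+t): set derivative to zero → g'(t)(T+t) = g(t).
g'(t) = 0.52·262·t^-0.48. Setting 0.52·262·t^-0.48 = 262·t^0.52/(42.5+t) gives 0.52(42.5+t) = t, so 0.48·t = 0.52×42.5.
t* = 0.52×42.5/0.48 = 46.04 s.

46.04 s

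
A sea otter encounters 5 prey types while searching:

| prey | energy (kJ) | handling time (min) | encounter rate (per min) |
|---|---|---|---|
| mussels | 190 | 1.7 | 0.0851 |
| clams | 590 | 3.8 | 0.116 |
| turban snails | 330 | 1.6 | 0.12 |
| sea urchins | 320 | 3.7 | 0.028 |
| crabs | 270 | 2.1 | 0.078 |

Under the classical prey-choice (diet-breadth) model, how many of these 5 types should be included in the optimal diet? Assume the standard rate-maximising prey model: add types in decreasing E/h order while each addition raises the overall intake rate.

5

Profitabilities (E/h, kJ/min): turban snails 206, clams 155, crabs 129, mussels 112, sea urchins 86.5. Add prey in this order while the next type's profitability exceeds the intake rate on those already taken.
Rate on top 1: 33.22. clams: 155 > 33.22 → include.
Rate on top 2: 66.17. crabs: 129 > 66.17 → include.
Rate on top 3: 71.86. mussels: 112 > 71.86 → include.
Rate on top 4: 74.83. sea urchins: 86.5 > 74.83 → include.
Optimal diet: turban snails, clams, crabs, mussels, sea urchins — 5 of 5 types.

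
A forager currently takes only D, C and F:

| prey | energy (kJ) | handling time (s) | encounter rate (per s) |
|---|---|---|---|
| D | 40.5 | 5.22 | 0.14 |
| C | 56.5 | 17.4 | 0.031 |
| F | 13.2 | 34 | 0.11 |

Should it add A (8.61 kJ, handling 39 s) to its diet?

No

Intake rate on the current diet: R = (0.14×40.5 + 0.031×56.5 + 0.11×13.2) / (1 + 0.14×5.22 + 0.031×17.4 + 0.11×34) = 8.873/6.01 = 1.476 kJ/s.
Profitability of A: 8.61/39 = 0.2208 kJ/s.
0.2208 < 1.476, so adding A would lower the average — exclude it.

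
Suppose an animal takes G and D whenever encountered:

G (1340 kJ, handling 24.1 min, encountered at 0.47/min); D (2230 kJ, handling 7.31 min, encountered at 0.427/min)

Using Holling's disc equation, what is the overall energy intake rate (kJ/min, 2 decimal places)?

R = Σλ_iE_i / (1 + Σλ_ih_i)
Numerator: 0.47×1340 + 0.427×2230 = 1582
Denominator: 1 + 0.47×24.1 + 0.427×7.31 = 15.45
R = 1582/15.45 = 102.4 kJ/min

102.41 kJ/min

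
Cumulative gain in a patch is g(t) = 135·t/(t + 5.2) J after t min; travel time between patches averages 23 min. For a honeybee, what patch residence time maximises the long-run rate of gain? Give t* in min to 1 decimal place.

10.9 min

Maximise g(t)/(T+t): set derivative to zero → g'(t)(T+t) = g(t).
g'(t) = 135·5.2/(t + 5.2)². Setting 135·5.2/(t+5.2)² = 135t/[(t+5.2)(23+t)] gives 5.2(23+t) = t(t+5.2), so t² = 5.2×23 = 119.6.
t* = √119.6 = 10.94 min.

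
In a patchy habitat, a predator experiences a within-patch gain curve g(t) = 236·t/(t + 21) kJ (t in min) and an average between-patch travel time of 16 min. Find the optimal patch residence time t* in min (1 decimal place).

Maximise g(t)/(T+t): set derivative to zero → g'(t)(T+t) = g(t).
g'(t) = 236·21/(t + 21)². Setting 236·21/(t+21)² = 236t/[(t+21)(16+t)] gives 21(16+t) = t(t+21), so t² = 21×16 = 336.
t* = √336 = 18.33 min.

18.3 min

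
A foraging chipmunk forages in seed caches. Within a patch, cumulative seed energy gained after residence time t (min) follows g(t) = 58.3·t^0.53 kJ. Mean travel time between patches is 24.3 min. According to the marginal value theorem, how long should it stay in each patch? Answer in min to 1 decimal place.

Maximise g(t)/(T+t): set derivative to zero → g'(t)(T+t) = g(t).
g'(t) = 0.53·58.3·t^-0.47. Setting 0.53·58.3·t^-0.47 = 58.3·t^0.53/(24.3+t) gives 0.53(24.3+t) = t, so 0.47·t = 0.53×24.3.
t* = 0.53×24.3/0.47 = 27.4 min.

27.4 min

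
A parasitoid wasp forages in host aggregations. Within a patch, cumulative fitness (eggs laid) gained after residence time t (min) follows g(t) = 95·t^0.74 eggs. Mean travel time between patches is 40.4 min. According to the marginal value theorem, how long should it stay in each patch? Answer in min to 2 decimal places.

By the marginal value theorem, leave when the instantaneous gain rate g'(t) equals the habitat-wide average g(t)/(T + t).
g'(t) = 0.74·95·t^-0.26. Setting 0.74·95·t^-0.26 = 95·t^0.74/(40.4+t) gives 0.74(40.4+t) = t, so 0.26·t = 0.74×40.4.
t* = 0.74×40.4/0.26 = 115 min.

114.98 min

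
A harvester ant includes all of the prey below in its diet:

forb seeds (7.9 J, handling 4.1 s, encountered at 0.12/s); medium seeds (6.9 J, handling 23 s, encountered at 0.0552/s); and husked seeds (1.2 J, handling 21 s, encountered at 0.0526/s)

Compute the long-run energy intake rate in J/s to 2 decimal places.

Energy encountered per unit search time: 0.12×7.9 + 0.0552×6.9 + 0.0526×1.2 = 1.392 J/s.
Handling time per unit search time: 0.12×4.1 + 0.0552×23 + 0.0526×21 = 2.866.
Rate = 1.392/(1 + 2.866) = 0.36 J/s.

0.36 J/s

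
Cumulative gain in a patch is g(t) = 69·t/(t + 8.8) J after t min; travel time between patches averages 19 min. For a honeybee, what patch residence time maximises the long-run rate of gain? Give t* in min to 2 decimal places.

Maximise g(t)/(T+t): set derivative to zero → g'(t)(T+t) = g(t).
g'(t) = 69·8.8/(t + 8.8)². Setting 69·8.8/(t+8.8)² = 69t/[(t+8.8)(19+t)] gives 8.8(19+t) = t(t+8.8), so t² = 8.8×19 = 167.2.
t* = √167.2 = 12.93 min.

12.93 min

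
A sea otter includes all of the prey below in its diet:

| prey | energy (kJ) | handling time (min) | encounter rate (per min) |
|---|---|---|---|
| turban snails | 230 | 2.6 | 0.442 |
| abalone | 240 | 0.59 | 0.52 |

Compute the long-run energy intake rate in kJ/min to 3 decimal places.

R = Σλ_iE_i / (1 + Σλ_ih_i)
Numerator: 0.442×230 + 0.52×240 = 226.5
Denominator: 1 + 0.442×2.6 + 0.52×0.59 = 2.456
R = 226.5/2.456 = 92.21 kJ/min

92.207 kJ/min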